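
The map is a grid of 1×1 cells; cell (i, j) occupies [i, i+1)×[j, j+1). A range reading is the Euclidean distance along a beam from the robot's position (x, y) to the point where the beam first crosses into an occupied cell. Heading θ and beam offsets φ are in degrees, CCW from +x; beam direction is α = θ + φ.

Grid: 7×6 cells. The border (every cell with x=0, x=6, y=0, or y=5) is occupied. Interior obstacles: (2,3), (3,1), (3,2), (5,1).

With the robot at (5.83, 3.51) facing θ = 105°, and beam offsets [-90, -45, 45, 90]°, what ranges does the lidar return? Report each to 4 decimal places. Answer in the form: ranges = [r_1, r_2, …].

ranges = [0.1760, 0.3400, 2.9800, 1.9705]

beam 1: φ=-90°, α=15°
  cosα=0.9659 sinα=0.2588 | (5,3) | tMaxX 0.1760 tMaxY 1.8932 | tΔX 1.0353 tΔY 3.8637
    t=0.1760 [x] (6,3) — stop
  → r_1 = 0.1760
beam 2: φ=-45°, α=60°
  cosα=0.5000 sinα=0.8660 | (5,3) | tMaxX 0.3400 tMaxY 0.5658 | tΔX 2.0000 tΔY 1.1547
    t=0.3400 [x] (6,3) — stop
  → r_2 = 0.3400
beam 3: φ=45°, α=150°
  cosα=-0.8660 sinα=0.5000 | (5,3) | tMaxX 0.9584 tMaxY 0.9800 | tΔX 1.1547 tΔY 2.0000
    t=0.9584 [x] (4,3)
    t=0.9800 [y] (4,4)
    t=2.1131 [x] (3,4)
    t=2.9800 [y] (3,5) — stop
  → r_3 = 2.9800
beam 4: φ=90°, α=195°
  cosα=-0.9659 sinα=-0.2588 | (5,3) | tMaxX 0.8593 tMaxY 1.9705 | tΔX 1.0353 tΔY 3.8637
    t=0.8593 [x] (4,3)
    t=1.8946 [x] (3,3)
    t=1.9705 [y] (3,2) — stop
  → r_4 = 1.9705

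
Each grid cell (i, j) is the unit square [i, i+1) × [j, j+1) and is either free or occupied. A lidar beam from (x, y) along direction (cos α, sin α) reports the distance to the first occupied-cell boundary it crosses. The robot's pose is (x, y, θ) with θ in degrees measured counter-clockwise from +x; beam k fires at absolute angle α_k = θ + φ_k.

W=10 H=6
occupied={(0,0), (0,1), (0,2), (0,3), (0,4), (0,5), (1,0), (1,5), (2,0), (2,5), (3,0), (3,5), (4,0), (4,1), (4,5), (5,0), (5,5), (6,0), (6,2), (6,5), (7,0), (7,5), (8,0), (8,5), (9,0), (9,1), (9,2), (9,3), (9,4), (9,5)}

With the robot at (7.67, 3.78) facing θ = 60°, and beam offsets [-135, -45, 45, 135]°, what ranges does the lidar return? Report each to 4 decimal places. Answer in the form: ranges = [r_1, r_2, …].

beam 1: φ=-135°, α=285°
  cosα=0.2588 sinα=-0.9659 | (7,3) | tMaxX 1.2750 tMaxY 0.8075 | tΔX 3.8637 tΔY 1.0353
    t=0.8075 [y] (7,2)
    t=1.2750 [x] (8,2)
    t=1.8428 [y] (8,1)
    t=2.8781 [y] (8,0) — stop
  → r_1 = 2.8781
beam 2: φ=-45°, α=15°
  cosα=0.9659 sinα=0.2588 | (7,3) | tMaxX 0.3416 tMaxY 0.8500 | tΔX 1.0353 tΔY 3.8637
    t=0.3416 [x] (8,3)
    t=0.8500 [y] (8,4)
    t=1.3769 [x] (9,4) — stop
  → r_2 = 1.3769
beam 3: φ=45°, α=105°
  cosα=-0.2588 sinα=0.9659 | (7,3) | tMaxX 2.5887 tMaxY 0.2278 | tΔX 3.8637 tΔY 1.0353
    t=0.2278 [y] (7,4)
    t=1.2630 [y] (7,5) — stop
  → r_3 = 1.2630
beam 4: φ=135°, α=195°
  cosα=-0.9659 sinα=-0.2588 | (7,3) | tMaxX 0.6936 tMaxY 3.0137 | tΔX 1.0353 tΔY 3.8637
    t=0.6936 [x] (6,3)
    t=1.7289 [x] (5,3)
    t=2.7642 [x] (4,3)
    t=3.0137 [y] (4,2)
    t=3.7995 [x] (3,2)
    t=4.8347 [x] (2,2)
    t=5.8700 [x] (1,2)
    t=6.8774 [y] (1,1)
    t=6.9053 [x] (0,1) — stop
  → r_4 = 6.9053

ranges = [2.8781, 1.3769, 1.2630, 6.9053]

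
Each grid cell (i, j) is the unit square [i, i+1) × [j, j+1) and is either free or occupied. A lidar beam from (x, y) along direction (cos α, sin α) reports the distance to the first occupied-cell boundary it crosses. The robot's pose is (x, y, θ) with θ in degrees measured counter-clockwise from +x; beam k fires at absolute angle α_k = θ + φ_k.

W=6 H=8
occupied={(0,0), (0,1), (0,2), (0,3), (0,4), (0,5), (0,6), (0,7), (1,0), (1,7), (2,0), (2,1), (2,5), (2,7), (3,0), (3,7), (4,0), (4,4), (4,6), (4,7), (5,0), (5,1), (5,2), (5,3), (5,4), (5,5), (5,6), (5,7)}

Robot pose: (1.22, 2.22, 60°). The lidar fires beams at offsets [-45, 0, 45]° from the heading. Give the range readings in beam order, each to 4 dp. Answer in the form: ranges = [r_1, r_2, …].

ranges = [3.9133, 3.2101, 0.8500]

beam 1: φ=-45°, α=15°
  direction (0.9659, 0.2588); cell (1,2); t to first gridline: x 0.8075, y 3.0137 (then +1.0353 / +3.8637)
    (2,2) via x @ 0.8075
    (3,2) via x @ 1.8428
    (4,2) via x @ 2.8781
    (4,3) via y @ 3.0137
    (5,3) via x @ 3.9133  # hit
  → r_1 = 3.9133
beam 2: φ=0°, α=60°
  direction (0.5000, 0.8660); cell (1,2); t to first gridline: x 1.5600, y 0.9007 (then +2.0000 / +1.1547)
    (1,3) via y @ 0.9007
    (2,3) via x @ 1.5600
    (2,4) via y @ 2.0554
    (2,5) via y @ 3.2101  # hit
  → r_2 = 3.2101
beam 3: φ=45°, α=105°
  direction (-0.2588, 0.9659); cell (1,2); t to first gridline: x 0.8500, y 0.8075 (then +3.8637 / +1.0353)
    (1,3) via y @ 0.8075
    (0,3) via x @ 0.8500  # hit
  → r_3 = 0.8500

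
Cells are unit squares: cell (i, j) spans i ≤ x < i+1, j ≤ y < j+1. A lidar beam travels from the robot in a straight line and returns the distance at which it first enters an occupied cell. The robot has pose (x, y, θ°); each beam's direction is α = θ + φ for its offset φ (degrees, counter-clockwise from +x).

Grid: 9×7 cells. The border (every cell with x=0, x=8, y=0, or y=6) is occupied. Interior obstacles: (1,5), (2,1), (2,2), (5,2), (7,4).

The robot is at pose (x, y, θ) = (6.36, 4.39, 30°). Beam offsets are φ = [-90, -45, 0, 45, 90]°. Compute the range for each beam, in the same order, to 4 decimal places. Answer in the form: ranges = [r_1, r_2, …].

ranges = [3.2800, 0.6626, 0.7390, 1.6668, 1.8591]

beam 1: φ=-90°, α=300°
  direction (0.5000, -0.8660); cell (6,4); t to first gridline: x 1.2800, y 0.4503 (then +2.0000 / +1.1547)
    (6,3) via y @ 0.4503
    (7,3) via x @ 1.2800
    (7,2) via y @ 1.6050
    (7,1) via y @ 2.7597
    (8,1) via x @ 3.2800  # hit
  → r_1 = 3.2800
beam 2: φ=-45°, α=345°
  direction (0.9659, -0.2588); cell (6,4); t to first gridline: x 0.6626, y 1.5068 (then +1.0353 / +3.8637)
    (7,4) via x @ 0.6626  # hit
  → r_2 = 0.6626
beam 3: φ=0°, α=30°
  direction (0.8660, 0.5000); cell (6,4); t to first gridline: x 0.7390, y 1.2200 (then +1.1547 / +2.0000)
    (7,4) via x @ 0.7390  # hit
  → r_3 = 0.7390
beam 4: φ=45°, α=75°
  direction (0.2588, 0.9659); cell (6,4); t to first gridline: x 2.4728, y 0.6315 (then +3.8637 / +1.0353)
    (6,5) via y @ 0.6315
    (6,6) via y @ 1.6668  # hit
  → r_4 = 1.6668
beam 5: φ=90°, α=120°
  direction (-0.5000, 0.8660); cell (6,4); t to first gridline: x 0.7200, y 0.7044 (then +2.0000 / +1.1547)
    (6,5) via y @ 0.7044
    (5,5) via x @ 0.7200
    (5,6) via y @ 1.8591  # hit
  → r_5 = 1.8591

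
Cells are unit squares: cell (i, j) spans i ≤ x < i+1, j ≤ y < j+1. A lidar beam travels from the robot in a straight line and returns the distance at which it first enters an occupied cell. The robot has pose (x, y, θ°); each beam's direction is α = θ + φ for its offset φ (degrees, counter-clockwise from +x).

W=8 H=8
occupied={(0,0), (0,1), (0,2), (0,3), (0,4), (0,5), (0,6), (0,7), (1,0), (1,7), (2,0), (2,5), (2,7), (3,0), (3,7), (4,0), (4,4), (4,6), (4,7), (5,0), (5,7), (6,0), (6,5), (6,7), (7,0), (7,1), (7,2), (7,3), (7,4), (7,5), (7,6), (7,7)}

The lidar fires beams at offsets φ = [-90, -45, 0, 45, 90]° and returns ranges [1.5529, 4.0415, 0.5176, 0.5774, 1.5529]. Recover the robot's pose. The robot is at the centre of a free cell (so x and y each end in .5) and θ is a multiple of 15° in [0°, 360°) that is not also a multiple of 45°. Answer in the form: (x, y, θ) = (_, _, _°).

(x, y, θ) = (4.5, 5.5, 255°)

Enumerate (i+0.5, j+0.5, θ) over the 32 free cells and 16 admissible headings. For each, cast all 5 beams and compare to the given ranges.
  (2.5, 1.5, 165°): beam 1 = 5.6940 ≠ 1.5529 ✗
  (2.5, 4.5, 210°): beam 1 = 0.5774 ≠ 1.5529 ✗
  (1.5, 1.5, 75°): beam 1 = 1.9319 ≠ 1.5529 ✗
  …
  (4.5, 5.5, 255°): r_1=1.5529, r_2=4.0415, r_3=0.5176, r_4=0.5774, r_5=1.5529 — all match ✓
Unique over the lattice → pose = (4.5, 5.5, 255°).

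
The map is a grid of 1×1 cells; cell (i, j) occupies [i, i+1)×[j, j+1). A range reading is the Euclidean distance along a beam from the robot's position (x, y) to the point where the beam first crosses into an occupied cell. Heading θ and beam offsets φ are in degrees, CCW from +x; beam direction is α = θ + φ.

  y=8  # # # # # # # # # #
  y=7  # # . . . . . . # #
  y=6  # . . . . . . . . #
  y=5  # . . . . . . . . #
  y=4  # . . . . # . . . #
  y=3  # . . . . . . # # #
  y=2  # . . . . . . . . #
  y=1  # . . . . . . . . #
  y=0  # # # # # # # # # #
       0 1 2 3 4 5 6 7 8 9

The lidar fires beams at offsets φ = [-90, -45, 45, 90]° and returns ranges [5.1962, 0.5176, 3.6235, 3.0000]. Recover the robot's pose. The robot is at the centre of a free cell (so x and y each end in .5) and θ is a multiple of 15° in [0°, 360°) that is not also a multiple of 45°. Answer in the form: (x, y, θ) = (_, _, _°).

Candidates: 51 free-cell centres × 16 headings = 816 poses. Raycast each; keep the one whose scan matches to 4 dp.
  (8.5, 6.5, 75°): beam 1 = 0.5176 ≠ 5.1962 ✗
  (6.5, 3.5, 285°): beam 1 = 5.6940 ≠ 5.1962 ✗
  (3.5, 5.5, 30°): beam 2 = 1.9319 ≠ 0.5176 ✗
  (1.5, 6.5, 15°): beam 1 = 5.6940 ≠ 5.1962 ✗
  …
  (5.5, 5.5, 300°): r_1=5.1962, r_2=0.5176, r_3=3.6235, r_4=3.0000 — all match ✓
Unique over the lattice → pose = (5.5, 5.5, 300°).

(x, y, θ) = (5.5, 5.5, 300°)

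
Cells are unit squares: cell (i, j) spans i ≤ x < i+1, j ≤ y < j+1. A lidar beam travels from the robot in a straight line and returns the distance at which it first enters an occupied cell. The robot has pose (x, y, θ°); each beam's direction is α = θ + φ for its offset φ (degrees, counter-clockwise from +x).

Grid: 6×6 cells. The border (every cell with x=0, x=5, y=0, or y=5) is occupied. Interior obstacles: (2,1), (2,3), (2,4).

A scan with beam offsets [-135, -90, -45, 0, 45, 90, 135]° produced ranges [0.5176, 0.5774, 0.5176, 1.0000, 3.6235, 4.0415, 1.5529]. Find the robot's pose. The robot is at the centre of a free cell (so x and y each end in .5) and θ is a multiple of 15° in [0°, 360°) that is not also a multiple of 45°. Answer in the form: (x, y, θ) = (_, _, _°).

(x, y, θ) = (4.5, 1.5, 60°)

Enumerate (i+0.5, j+0.5, θ) over the 13 free cells and 16 admissible headings. For each, cast all 7 beams and compare to the given ranges.
  (1.5, 1.5, 240°): beam 1 = 1.9319 ≠ 0.5176 ✗
  (4.5, 1.5, 240°): beam 1 = 3.6235 ≠ 0.5176 ✗
  (2.5, 2.5, 120°): beam 1 = 2.5882 ≠ 0.5176 ✗
  (3.5, 1.5, 120°): beam 1 = 1.5529 ≠ 0.5176 ✗
  (1.5, 1.5, 30°): beam 4 = 0.5774 ≠ 1.0000 ✗
  …
  (4.5, 1.5, 60°): r_1=0.5176, r_2=0.5774, r_3=0.5176, r_4=1.0000, r_5=3.6235, r_6=4.0415, r_7=1.5529 — all match ✓
Unique over the lattice → pose = (4.5, 1.5, 60°).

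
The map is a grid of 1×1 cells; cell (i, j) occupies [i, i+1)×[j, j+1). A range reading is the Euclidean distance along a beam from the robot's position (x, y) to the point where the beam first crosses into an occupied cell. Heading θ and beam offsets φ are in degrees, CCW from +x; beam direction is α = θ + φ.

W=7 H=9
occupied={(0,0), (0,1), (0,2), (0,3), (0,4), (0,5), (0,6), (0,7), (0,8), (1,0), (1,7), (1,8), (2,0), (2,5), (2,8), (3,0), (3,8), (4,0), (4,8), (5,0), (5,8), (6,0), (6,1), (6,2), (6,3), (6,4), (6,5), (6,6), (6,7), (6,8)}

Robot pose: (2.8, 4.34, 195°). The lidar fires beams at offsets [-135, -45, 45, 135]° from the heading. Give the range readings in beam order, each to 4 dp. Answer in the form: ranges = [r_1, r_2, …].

beam 1: φ=-135°, α=60°
  direction (0.5000, 0.8660); cell (2,4); t to first gridline: x 0.4000, y 0.7621 (then +2.0000 / +1.1547)
    (3,4) via x @ 0.4000
    (3,5) via y @ 0.7621
    (3,6) via y @ 1.9168
    (4,6) via x @ 2.4000
    (4,7) via y @ 3.0715
    (4,8) via y @ 4.2262  # hit
  → r_1 = 4.2262
beam 2: φ=-45°, α=150°
  direction (-0.8660, 0.5000); cell (2,4); t to first gridline: x 0.9238, y 1.3200 (then +1.1547 / +2.0000)
    (1,4) via x @ 0.9238
    (1,5) via y @ 1.3200
    (0,5) via x @ 2.0785  # hit
  → r_2 = 2.0785
beam 3: φ=45°, α=240°
  direction (-0.5000, -0.8660); cell (2,4); t to first gridline: x 1.6000, y 0.3926 (then +2.0000 / +1.1547)
    (2,3) via y @ 0.3926
    (2,2) via y @ 1.5473
    (1,2) via x @ 1.6000
    (1,1) via y @ 2.7020
    (0,1) via x @ 3.6000  # hit
  → r_3 = 3.6000
beam 4: φ=135°, α=330°
  direction (0.8660, -0.5000); cell (2,4); t to first gridline: x 0.2309, y 0.6800 (then +1.1547 / +2.0000)
    (3,4) via x @ 0.2309
    (3,3) via y @ 0.6800
    (4,3) via x @ 1.3856
    (5,3) via x @ 2.5403
    (5,2) via y @ 2.6800
    (6,2) via x @ 3.6950  # hit
  → r_4 = 3.6950

ranges = [4.2262, 2.0785, 3.6000, 3.6950]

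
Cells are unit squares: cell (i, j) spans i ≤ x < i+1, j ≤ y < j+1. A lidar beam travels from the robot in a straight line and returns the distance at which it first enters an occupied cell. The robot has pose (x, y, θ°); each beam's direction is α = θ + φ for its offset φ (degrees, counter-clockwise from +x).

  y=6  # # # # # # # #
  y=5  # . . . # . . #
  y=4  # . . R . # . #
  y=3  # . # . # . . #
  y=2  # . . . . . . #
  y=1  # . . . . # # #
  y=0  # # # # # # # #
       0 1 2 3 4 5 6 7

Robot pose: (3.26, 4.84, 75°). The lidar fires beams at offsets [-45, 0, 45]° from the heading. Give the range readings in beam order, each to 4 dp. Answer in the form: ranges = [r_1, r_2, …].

beam 1: φ=-45°, α=30°
  direction (0.8660, 0.5000); cell (3,4); t to first gridline: x 0.8545, y 0.3200 (then +1.1547 / +2.0000)
    (3,5) via y @ 0.3200
    (4,5) via x @ 0.8545  # hit
  → r_1 = 0.8545
beam 2: φ=0°, α=75°
  direction (0.2588, 0.9659); cell (3,4); t to first gridline: x 2.8591, y 0.1656 (then +3.8637 / +1.0353)
    (3,5) via y @ 0.1656
    (3,6) via y @ 1.2009  # hit
  → r_2 = 1.2009
beam 3: φ=45°, α=120°
  direction (-0.5000, 0.8660); cell (3,4); t to first gridline: x 0.5200, y 0.1848 (then +2.0000 / +1.1547)
    (3,5) via y @ 0.1848
    (2,5) via x @ 0.5200
    (2,6) via y @ 1.3395  # hit
  → r_3 = 1.3395

ranges = [0.8545, 1.2009, 1.3395]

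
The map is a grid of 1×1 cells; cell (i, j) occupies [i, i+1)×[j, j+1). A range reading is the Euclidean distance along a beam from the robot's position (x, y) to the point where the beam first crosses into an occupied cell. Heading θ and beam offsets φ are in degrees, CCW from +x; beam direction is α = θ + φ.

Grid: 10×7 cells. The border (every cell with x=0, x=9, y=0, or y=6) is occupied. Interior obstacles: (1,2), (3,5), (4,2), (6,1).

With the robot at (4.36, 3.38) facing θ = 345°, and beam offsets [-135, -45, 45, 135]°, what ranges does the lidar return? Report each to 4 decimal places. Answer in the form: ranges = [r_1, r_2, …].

beam 1: φ=-135°, α=210°
  dir = (cos 210°, sin 210°) = (-0.8660, -0.5000); from cell (4,3)
  next x-line at t=0.4157, next y-line at t=0.7600; Δt_x=1.1547, Δt_y=2.0000
    x: enter (3,3) at t=0.4157
    y: enter (3,2) at t=0.7600
    x: enter (2,2) at t=1.5704
    x: enter (1,2) at t=2.7251 ← occupied
  → r_1 = 2.7251
beam 2: φ=-45°, α=300°
  dir = (cos 300°, sin 300°) = (0.5000, -0.8660); from cell (4,3)
  next x-line at t=1.2800, next y-line at t=0.4388; Δt_x=2.0000, Δt_y=1.1547
    y: enter (4,2) at t=0.4388 ← occupied
  → r_2 = 0.4388
beam 3: φ=45°, α=30°
  dir = (cos 30°, sin 30°) = (0.8660, 0.5000); from cell (4,3)
  next x-line at t=0.7390, next y-line at t=1.2400; Δt_x=1.1547, Δt_y=2.0000
    x: enter (5,3) at t=0.7390
    y: enter (5,4) at t=1.2400
    x: enter (6,4) at t=1.8937
    x: enter (7,4) at t=3.0484
    y: enter (7,5) at t=3.2400
    x: enter (8,5) at t=4.2031
    y: enter (8,6) at t=5.2400 ← occupied
  → r_3 = 5.2400
beam 4: φ=135°, α=120°
  dir = (cos 120°, sin 120°) = (-0.5000, 0.8660); from cell (4,3)
  next x-line at t=0.7200, next y-line at t=0.7159; Δt_x=2.0000, Δt_y=1.1547
    y: enter (4,4) at t=0.7159
    x: enter (3,4) at t=0.7200
    y: enter (3,5) at t=1.8706 ← occupied
  → r_4 = 1.8706

ranges = [2.7251, 0.4388, 5.2400, 1.8706]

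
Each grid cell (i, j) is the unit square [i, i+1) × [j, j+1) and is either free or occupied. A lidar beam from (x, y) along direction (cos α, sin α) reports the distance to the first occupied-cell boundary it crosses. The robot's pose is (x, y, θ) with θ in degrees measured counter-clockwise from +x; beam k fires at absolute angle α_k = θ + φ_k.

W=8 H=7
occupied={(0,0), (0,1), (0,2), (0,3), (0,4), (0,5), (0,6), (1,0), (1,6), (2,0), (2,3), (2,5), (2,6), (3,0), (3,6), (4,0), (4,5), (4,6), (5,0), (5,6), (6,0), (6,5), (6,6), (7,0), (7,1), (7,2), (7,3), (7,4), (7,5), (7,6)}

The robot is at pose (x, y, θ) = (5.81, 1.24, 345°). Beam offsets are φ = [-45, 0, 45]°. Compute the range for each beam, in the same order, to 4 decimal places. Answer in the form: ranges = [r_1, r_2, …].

ranges = [0.2771, 0.9273, 1.3741]

beam 1: φ=-45°, α=300°
  d=(0.5000,-0.8660)  start (5,1)  tX=0.3800 tY=0.2771  stride 1/|dx|=2.0000 1/|dy|=1.1547
    cross y-line → (5,0), t=0.2771 (wall)
  → r_1 = 0.2771
beam 2: φ=0°, α=345°
  d=(0.9659,-0.2588)  start (5,1)  tX=0.1967 tY=0.9273  stride 1/|dx|=1.0353 1/|dy|=3.8637
    cross x-line → (6,1), t=0.1967
    cross y-line → (6,0), t=0.9273 (wall)
  → r_2 = 0.9273
beam 3: φ=45°, α=30°
  d=(0.8660,0.5000)  start (5,1)  tX=0.2194 tY=1.5200  stride 1/|dx|=1.1547 1/|dy|=2.0000
    cross x-line → (6,1), t=0.2194
    cross x-line → (7,1), t=1.3741 (wall)
  → r_3 = 1.3741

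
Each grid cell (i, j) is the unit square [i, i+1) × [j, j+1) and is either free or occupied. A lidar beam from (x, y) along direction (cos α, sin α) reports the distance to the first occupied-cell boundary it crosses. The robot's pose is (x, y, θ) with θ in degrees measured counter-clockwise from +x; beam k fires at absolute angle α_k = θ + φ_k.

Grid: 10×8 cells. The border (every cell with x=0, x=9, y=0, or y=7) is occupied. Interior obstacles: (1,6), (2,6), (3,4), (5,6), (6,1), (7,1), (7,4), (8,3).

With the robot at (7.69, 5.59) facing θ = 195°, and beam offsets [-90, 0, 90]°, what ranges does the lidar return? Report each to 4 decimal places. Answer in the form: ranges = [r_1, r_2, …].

beam 1: φ=-90°, α=105°
  dir = (cos 105°, sin 105°) = (-0.2588, 0.9659); from cell (7,5)
  next x-line at t=2.6660, next y-line at t=0.4245; Δt_x=3.8637, Δt_y=1.0353
    y: enter (7,6) at t=0.4245
    y: enter (7,7) at t=1.4597 ← occupied
  → r_1 = 1.4597
beam 2: φ=0°, α=195°
  dir = (cos 195°, sin 195°) = (-0.9659, -0.2588); from cell (7,5)
  next x-line at t=0.7143, next y-line at t=2.2796; Δt_x=1.0353, Δt_y=3.8637
    x: enter (6,5) at t=0.7143
    x: enter (5,5) at t=1.7496
    y: enter (5,4) at t=2.2796
    x: enter (4,4) at t=2.7849
    x: enter (3,4) at t=3.8202 ← occupied
  → r_2 = 3.8202
beam 3: φ=90°, α=285°
  dir = (cos 285°, sin 285°) = (0.2588, -0.9659); from cell (7,5)
  next x-line at t=1.1977, next y-line at t=0.6108; Δt_x=3.8637, Δt_y=1.0353
    y: enter (7,4) at t=0.6108 ← occupied
  → r_3 = 0.6108

ranges = [1.4597, 3.8202, 0.6108]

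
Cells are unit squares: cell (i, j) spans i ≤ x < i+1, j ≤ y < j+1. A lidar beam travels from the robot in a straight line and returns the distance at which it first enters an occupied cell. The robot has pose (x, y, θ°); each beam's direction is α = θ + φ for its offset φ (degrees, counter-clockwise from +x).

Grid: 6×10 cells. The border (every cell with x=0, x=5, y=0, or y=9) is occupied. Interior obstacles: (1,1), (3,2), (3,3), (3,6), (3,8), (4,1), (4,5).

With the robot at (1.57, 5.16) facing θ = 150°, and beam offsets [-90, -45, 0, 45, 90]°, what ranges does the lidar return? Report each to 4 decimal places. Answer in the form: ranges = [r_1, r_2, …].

ranges = [3.2793, 2.2023, 0.6582, 0.5901, 1.1400]

beam 1: φ=-90°, α=60°
  d=(0.5000,0.8660)  start (1,5)  tX=0.8600 tY=0.9699  stride 1/|dx|=2.0000 1/|dy|=1.1547
    cross x-line → (2,5), t=0.8600
    cross y-line → (2,6), t=0.9699
    cross y-line → (2,7), t=2.1246
    cross x-line → (3,7), t=2.8600
    cross y-line → (3,8), t=3.2793 (wall)
  → r_1 = 3.2793
beam 2: φ=-45°, α=105°
  d=(-0.2588,0.9659)  start (1,5)  tX=2.2023 tY=0.8696  stride 1/|dx|=3.8637 1/|dy|=1.0353
    cross y-line → (1,6), t=0.8696
    cross y-line → (1,7), t=1.9049
    cross x-line → (0,7), t=2.2023 (wall)
  → r_2 = 2.2023
beam 3: φ=0°, α=150°
  d=(-0.8660,0.5000)  start (1,5)  tX=0.6582 tY=1.6800  stride 1/|dx|=1.1547 1/|dy|=2.0000
    cross x-line → (0,5), t=0.6582 (wall)
  → r_3 = 0.6582
beam 4: φ=45°, α=195°
  d=(-0.9659,-0.2588)  start (1,5)  tX=0.5901 tY=0.6182  stride 1/|dx|=1.0353 1/|dy|=3.8637
    cross x-line → (0,5), t=0.5901 (wall)
  → r_4 = 0.5901
beam 5: φ=90°, α=240°
  d=(-0.5000,-0.8660)  start (1,5)  tX=1.1400 tY=0.1848  stride 1/|dx|=2.0000 1/|dy|=1.1547
    cross y-line → (1,4), t=0.1848
    cross x-line → (0,4), t=1.1400 (wall)
  → r_5 = 1.1400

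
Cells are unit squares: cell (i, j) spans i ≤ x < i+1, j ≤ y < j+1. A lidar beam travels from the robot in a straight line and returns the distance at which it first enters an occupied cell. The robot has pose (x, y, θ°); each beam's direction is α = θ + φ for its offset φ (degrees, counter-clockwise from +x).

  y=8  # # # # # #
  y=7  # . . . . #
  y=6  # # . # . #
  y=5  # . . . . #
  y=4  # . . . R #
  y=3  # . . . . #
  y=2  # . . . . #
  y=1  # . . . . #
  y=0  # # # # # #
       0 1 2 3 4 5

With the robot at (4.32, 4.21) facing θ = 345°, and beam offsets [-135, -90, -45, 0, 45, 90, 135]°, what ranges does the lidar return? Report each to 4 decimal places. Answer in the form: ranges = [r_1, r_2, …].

ranges = [3.8336, 3.3232, 1.3600, 0.7040, 0.7852, 2.6273, 2.0669]

beam 1: φ=-135°, α=210°
  direction (-0.8660, -0.5000); cell (4,4); t to first gridline: x 0.3695, y 0.4200 (then +1.1547 / +2.0000)
    (3,4) via x @ 0.3695
    (3,3) via y @ 0.4200
    (2,3) via x @ 1.5242
    (2,2) via y @ 2.4200
    (1,2) via x @ 2.6789
    (0,2) via x @ 3.8336  # hit
  → r_1 = 3.8336
beam 2: φ=-90°, α=255°
  direction (-0.2588, -0.9659); cell (4,4); t to first gridline: x 1.2364, y 0.2174 (then +3.8637 / +1.0353)
    (4,3) via y @ 0.2174
    (3,3) via x @ 1.2364
    (3,2) via y @ 1.2527
    (3,1) via y @ 2.2880
    (3,0) via y @ 3.3232  # hit
  → r_2 = 3.3232
beam 3: φ=-45°, α=300°
  direction (0.5000, -0.8660); cell (4,4); t to first gridline: x 1.3600, y 0.2425 (then +2.0000 / +1.1547)
    (4,3) via y @ 0.2425
    (5,3) via x @ 1.3600  # hit
  → r_3 = 1.3600
beam 4: φ=0°, α=345°
  direction (0.9659, -0.2588); cell (4,4); t to first gridline: x 0.7040, y 0.8114 (then +1.0353 / +3.8637)
    (5,4) via x @ 0.7040  # hit
  → r_4 = 0.7040
beam 5: φ=45°, α=30°
  direction (0.8660, 0.5000); cell (4,4); t to first gridline: x 0.7852, y 1.5800 (then +1.1547 / +2.0000)
    (5,4) via x @ 0.7852  # hit
  → r_5 = 0.7852
beam 6: φ=90°, α=75°
  direction (0.2588, 0.9659); cell (4,4); t to first gridline: x 2.6273, y 0.8179 (then +3.8637 / +1.0353)
    (4,5) via y @ 0.8179
    (4,6) via y @ 1.8531
    (5,6) via x @ 2.6273  # hit
  → r_6 = 2.6273
beam 7: φ=135°, α=120°
  direction (-0.5000, 0.8660); cell (4,4); t to first gridline: x 0.6400, y 0.9122 (then +2.0000 / +1.1547)
    (3,4) via x @ 0.6400
    (3,5) via y @ 0.9122
    (3,6) via y @ 2.0669  # hit
  → r_7 = 2.0669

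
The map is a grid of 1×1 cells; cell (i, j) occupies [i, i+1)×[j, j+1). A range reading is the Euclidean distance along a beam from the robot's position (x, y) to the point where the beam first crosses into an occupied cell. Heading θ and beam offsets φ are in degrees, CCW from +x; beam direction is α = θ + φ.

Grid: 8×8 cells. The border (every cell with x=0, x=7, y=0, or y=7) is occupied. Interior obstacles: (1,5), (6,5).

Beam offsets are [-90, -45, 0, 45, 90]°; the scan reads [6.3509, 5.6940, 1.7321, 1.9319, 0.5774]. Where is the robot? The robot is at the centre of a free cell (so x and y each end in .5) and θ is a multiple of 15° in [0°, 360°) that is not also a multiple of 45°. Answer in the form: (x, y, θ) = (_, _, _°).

Candidates: 34 free-cell centres × 16 headings = 544 poses. Raycast each; keep the one whose scan matches to 4 dp.
  (6.5, 2.5, 105°): beam 1 = 0.5176 ≠ 6.3509 ✗
  (3.5, 1.5, 120°): beam 1 = 4.0415 ≠ 6.3509 ✗
  (1.5, 3.5, 330°): beam 1 = 1.0000 ≠ 6.3509 ✗
  (3.5, 4.5, 210°): beam 1 = 2.8868 ≠ 6.3509 ✗
  …
  (4.5, 6.5, 330°): r_1=6.3509, r_2=5.6940, r_3=1.7321, r_4=1.9319, r_5=0.5774 — all match ✓
No second candidate reproduces the full scan.

(x, y, θ) = (4.5, 6.5, 330°)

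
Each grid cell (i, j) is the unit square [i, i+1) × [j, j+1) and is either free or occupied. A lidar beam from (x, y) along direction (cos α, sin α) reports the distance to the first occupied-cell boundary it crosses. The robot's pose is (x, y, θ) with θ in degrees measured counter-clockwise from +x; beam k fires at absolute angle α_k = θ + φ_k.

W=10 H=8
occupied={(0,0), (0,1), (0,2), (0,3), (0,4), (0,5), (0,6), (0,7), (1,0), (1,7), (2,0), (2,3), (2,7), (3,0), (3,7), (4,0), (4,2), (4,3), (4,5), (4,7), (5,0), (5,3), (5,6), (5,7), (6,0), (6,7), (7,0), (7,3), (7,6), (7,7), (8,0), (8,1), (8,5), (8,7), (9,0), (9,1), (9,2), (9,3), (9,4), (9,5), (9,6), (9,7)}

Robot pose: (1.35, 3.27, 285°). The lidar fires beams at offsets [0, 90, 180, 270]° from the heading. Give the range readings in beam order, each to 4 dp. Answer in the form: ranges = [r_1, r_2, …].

beam 1: φ=0°, α=285°
  dir = (cos 285°, sin 285°) = (0.2588, -0.9659); from cell (1,3)
  next x-line at t=2.5114, next y-line at t=0.2795; Δt_x=3.8637, Δt_y=1.0353
    y: enter (1,2) at t=0.2795
    y: enter (1,1) at t=1.3148
    y: enter (1,0) at t=2.3501 ← occupied
  → r_1 = 2.3501
beam 2: φ=90°, α=15°
  dir = (cos 15°, sin 15°) = (0.9659, 0.2588); from cell (1,3)
  next x-line at t=0.6729, next y-line at t=2.8205; Δt_x=1.0353, Δt_y=3.8637
    x: enter (2,3) at t=0.6729 ← occupied
  → r_2 = 0.6729
beam 3: φ=180°, α=105°
  dir = (cos 105°, sin 105°) = (-0.2588, 0.9659); from cell (1,3)
  next x-line at t=1.3523, next y-line at t=0.7558; Δt_x=3.8637, Δt_y=1.0353
    y: enter (1,4) at t=0.7558
    x: enter (0,4) at t=1.3523 ← occupied
  → r_3 = 1.3523
beam 4: φ=270°, α=195°
  dir = (cos 195°, sin 195°) = (-0.9659, -0.2588); from cell (1,3)
  next x-line at t=0.3623, next y-line at t=1.0432; Δt_x=1.0353, Δt_y=3.8637
    x: enter (0,3) at t=0.3623 ← occupied
  → r_4 = 0.3623

ranges = [2.3501, 0.6729, 1.3523, 0.3623]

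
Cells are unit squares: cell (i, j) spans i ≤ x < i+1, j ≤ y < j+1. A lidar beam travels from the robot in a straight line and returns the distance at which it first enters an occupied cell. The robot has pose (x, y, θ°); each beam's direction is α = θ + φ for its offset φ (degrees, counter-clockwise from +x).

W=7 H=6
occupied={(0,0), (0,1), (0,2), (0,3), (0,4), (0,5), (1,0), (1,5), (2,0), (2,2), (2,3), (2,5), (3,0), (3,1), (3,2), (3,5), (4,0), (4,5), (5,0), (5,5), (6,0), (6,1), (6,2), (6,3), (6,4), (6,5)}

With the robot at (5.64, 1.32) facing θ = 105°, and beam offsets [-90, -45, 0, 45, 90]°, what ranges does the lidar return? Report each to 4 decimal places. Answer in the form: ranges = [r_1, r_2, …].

ranges = [0.3727, 0.7200, 3.8098, 1.8937, 1.2364]

beam 1: φ=-90°, α=15°
  cosα=0.9659 sinα=0.2588 | (5,1) | tMaxX 0.3727 tMaxY 2.6273 | tΔX 1.0353 tΔY 3.8637
    t=0.3727 [x] (6,1) — stop
  → r_1 = 0.3727
beam 2: φ=-45°, α=60°
  cosα=0.5000 sinα=0.8660 | (5,1) | tMaxX 0.7200 tMaxY 0.7852 | tΔX 2.0000 tΔY 1.1547
    t=0.7200 [x] (6,1) — stop
  → r_2 = 0.7200
beam 3: φ=0°, α=105°
  cosα=-0.2588 sinα=0.9659 | (5,1) | tMaxX 2.4728 tMaxY 0.7040 | tΔX 3.8637 tΔY 1.0353
    t=0.7040 [y] (5,2)
    t=1.7393 [y] (5,3)
    t=2.4728 [x] (4,3)
    t=2.7745 [y] (4,4)
    t=3.8098 [y] (4,5) — stop
  → r_3 = 3.8098
beam 4: φ=45°, α=150°
  cosα=-0.8660 sinα=0.5000 | (5,1) | tMaxX 0.7390 tMaxY 1.3600 | tΔX 1.1547 tΔY 2.0000
    t=0.7390 [x] (4,1)
    t=1.3600 [y] (4,2)
    t=1.8937 [x] (3,2) — stop
  → r_4 = 1.8937
beam 5: φ=90°, α=195°
  cosα=-0.9659 sinα=-0.2588 | (5,1) | tMaxX 0.6626 tMaxY 1.2364 | tΔX 1.0353 tΔY 3.8637
    t=0.6626 [x] (4,1)
    t=1.2364 [y] (4,0) — stop
  → r_5 = 1.2364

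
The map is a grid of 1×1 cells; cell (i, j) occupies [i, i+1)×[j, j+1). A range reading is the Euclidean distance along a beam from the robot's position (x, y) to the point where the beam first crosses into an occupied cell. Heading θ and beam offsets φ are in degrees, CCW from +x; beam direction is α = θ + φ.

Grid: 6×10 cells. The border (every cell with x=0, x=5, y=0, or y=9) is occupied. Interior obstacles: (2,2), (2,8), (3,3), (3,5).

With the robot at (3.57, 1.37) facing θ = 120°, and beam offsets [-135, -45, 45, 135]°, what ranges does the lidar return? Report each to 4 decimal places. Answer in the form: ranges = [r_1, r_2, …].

beam 1: φ=-135°, α=345°
  cosα=0.9659 sinα=-0.2588 | (3,1) | tMaxX 0.4452 tMaxY 1.4296 | tΔX 1.0353 tΔY 3.8637
    t=0.4452 [x] (4,1)
    t=1.4296 [y] (4,0) — stop
  → r_1 = 1.4296
beam 2: φ=-45°, α=75°
  cosα=0.2588 sinα=0.9659 | (3,1) | tMaxX 1.6614 tMaxY 0.6522 | tΔX 3.8637 tΔY 1.0353
    t=0.6522 [y] (3,2)
    t=1.6614 [x] (4,2)
    t=1.6875 [y] (4,3)
    t=2.7228 [y] (4,4)
    t=3.7581 [y] (4,5)
    t=4.7933 [y] (4,6)
    t=5.5251 [x] (5,6) — stop
  → r_2 = 5.5251
beam 3: φ=45°, α=165°
  cosα=-0.9659 sinα=0.2588 | (3,1) | tMaxX 0.5901 tMaxY 2.4341 | tΔX 1.0353 tΔY 3.8637
    t=0.5901 [x] (2,1)
    t=1.6254 [x] (1,1)
    t=2.4341 [y] (1,2)
    t=2.6607 [x] (0,2) — stop
  → r_3 = 2.6607
beam 4: φ=135°, α=255°
  cosα=-0.2588 sinα=-0.9659 | (3,1) | tMaxX 2.2023 tMaxY 0.3831 | tΔX 3.8637 tΔY 1.0353
    t=0.3831 [y] (3,0) — stop
  → r_4 = 0.3831

ranges = [1.4296, 5.5251, 2.6607, 0.3831]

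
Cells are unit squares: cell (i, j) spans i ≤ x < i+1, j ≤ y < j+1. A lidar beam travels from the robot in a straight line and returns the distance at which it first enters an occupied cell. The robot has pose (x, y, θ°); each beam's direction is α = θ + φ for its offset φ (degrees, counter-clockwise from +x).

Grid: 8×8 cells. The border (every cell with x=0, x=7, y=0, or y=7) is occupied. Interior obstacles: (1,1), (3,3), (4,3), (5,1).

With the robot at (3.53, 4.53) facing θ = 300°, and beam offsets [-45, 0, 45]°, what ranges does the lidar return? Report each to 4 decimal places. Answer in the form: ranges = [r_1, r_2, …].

ranges = [0.5487, 0.6120, 3.5924]

beam 1: φ=-45°, α=255°
  dir = (cos 255°, sin 255°) = (-0.2588, -0.9659); from cell (3,4)
  next x-line at t=2.0478, next y-line at t=0.5487; Δt_x=3.8637, Δt_y=1.0353
    y: enter (3,3) at t=0.5487 ← occupied
  → r_1 = 0.5487
beam 2: φ=0°, α=300°
  dir = (cos 300°, sin 300°) = (0.5000, -0.8660); from cell (3,4)
  next x-line at t=0.9400, next y-line at t=0.6120; Δt_x=2.0000, Δt_y=1.1547
    y: enter (3,3) at t=0.6120 ← occupied
  → r_2 = 0.6120
beam 3: φ=45°, α=345°
  dir = (cos 345°, sin 345°) = (0.9659, -0.2588); from cell (3,4)
  next x-line at t=0.4866, next y-line at t=2.0478; Δt_x=1.0353, Δt_y=3.8637
    x: enter (4,4) at t=0.4866
    x: enter (5,4) at t=1.5219
    y: enter (5,3) at t=2.0478
    x: enter (6,3) at t=2.5571
    x: enter (7,3) at t=3.5924 ← occupied
  → r_3 = 3.5924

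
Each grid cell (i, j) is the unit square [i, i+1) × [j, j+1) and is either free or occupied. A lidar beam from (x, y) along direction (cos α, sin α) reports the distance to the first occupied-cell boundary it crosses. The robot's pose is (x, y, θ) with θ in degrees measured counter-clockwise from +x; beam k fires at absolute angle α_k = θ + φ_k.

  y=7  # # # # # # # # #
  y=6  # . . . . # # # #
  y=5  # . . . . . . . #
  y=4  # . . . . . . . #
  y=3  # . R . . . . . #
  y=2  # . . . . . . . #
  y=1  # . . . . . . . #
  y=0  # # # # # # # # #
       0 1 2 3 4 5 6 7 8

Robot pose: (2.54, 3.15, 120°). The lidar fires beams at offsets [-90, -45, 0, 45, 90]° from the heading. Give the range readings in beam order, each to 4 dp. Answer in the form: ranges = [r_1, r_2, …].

ranges = [5.7000, 3.9858, 3.0800, 1.5943, 1.7782]

beam 1: φ=-90°, α=30°
  dir = (cos 30°, sin 30°) = (0.8660, 0.5000); from cell (2,3)
  next x-line at t=0.5312, next y-line at t=1.7000; Δt_x=1.1547, Δt_y=2.0000
    x: enter (3,3) at t=0.5312
    x: enter (4,3) at t=1.6859
    y: enter (4,4) at t=1.7000
    x: enter (5,4) at t=2.8406
    y: enter (5,5) at t=3.7000
    x: enter (6,5) at t=3.9953
    x: enter (7,5) at t=5.1500
    y: enter (7,6) at t=5.7000 ← occupied
  → r_1 = 5.7000
beam 2: φ=-45°, α=75°
  dir = (cos 75°, sin 75°) = (0.2588, 0.9659); from cell (2,3)
  next x-line at t=1.7773, next y-line at t=0.8800; Δt_x=3.8637, Δt_y=1.0353
    y: enter (2,4) at t=0.8800
    x: enter (3,4) at t=1.7773
    y: enter (3,5) at t=1.9153
    y: enter (3,6) at t=2.9505
    y: enter (3,7) at t=3.9858 ← occupied
  → r_2 = 3.9858
beam 3: φ=0°, α=120°
  dir = (cos 120°, sin 120°) = (-0.5000, 0.8660); from cell (2,3)
  next x-line at t=1.0800, next y-line at t=0.9815; Δt_x=2.0000, Δt_y=1.1547
    y: enter (2,4) at t=0.9815
    x: enter (1,4) at t=1.0800
    y: enter (1,5) at t=2.1362
    x: enter (0,5) at t=3.0800 ← occupied
  → r_3 = 3.0800
beam 4: φ=45°, α=165°
  dir = (cos 165°, sin 165°) = (-0.9659, 0.2588); from cell (2,3)
  next x-line at t=0.5590, next y-line at t=3.2841; Δt_x=1.0353, Δt_y=3.8637
    x: enter (1,3) at t=0.5590
    x: enter (0,3) at t=1.5943 ← occupied
  → r_4 = 1.5943
beam 5: φ=90°, α=210°
  dir = (cos 210°, sin 210°) = (-0.8660, -0.5000); from cell (2,3)
  next x-line at t=0.6235, next y-line at t=0.3000; Δt_x=1.1547, Δt_y=2.0000
    y: enter (2,2) at t=0.3000
    x: enter (1,2) at t=0.6235
    x: enter (0,2) at t=1.7782 ← occupied
  → r_5 = 1.7782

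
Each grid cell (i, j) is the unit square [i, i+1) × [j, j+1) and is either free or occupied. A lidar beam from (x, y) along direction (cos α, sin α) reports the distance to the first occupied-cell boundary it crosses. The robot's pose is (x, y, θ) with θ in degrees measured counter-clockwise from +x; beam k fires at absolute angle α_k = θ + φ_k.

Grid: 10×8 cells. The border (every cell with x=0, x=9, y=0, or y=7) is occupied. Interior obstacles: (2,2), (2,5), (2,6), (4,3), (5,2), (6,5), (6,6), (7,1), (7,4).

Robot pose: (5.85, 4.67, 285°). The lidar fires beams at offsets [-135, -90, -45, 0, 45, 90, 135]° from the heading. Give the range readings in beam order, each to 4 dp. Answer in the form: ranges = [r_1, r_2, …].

ranges = [3.2909, 5.0211, 1.7000, 3.7995, 1.3279, 1.1906, 0.3811]

beam 1: φ=-135°, α=150°
  cosα=-0.8660 sinα=0.5000 | (5,4) | tMaxX 0.9815 tMaxY 0.6600 | tΔX 1.1547 tΔY 2.0000
    t=0.6600 [y] (5,5)
    t=0.9815 [x] (4,5)
    t=2.1362 [x] (3,5)
    t=2.6600 [y] (3,6)
    t=3.2909 [x] (2,6) — stop
  → r_1 = 3.2909
beam 2: φ=-90°, α=195°
  cosα=-0.9659 sinα=-0.2588 | (5,4) | tMaxX 0.8800 tMaxY 2.5887 | tΔX 1.0353 tΔY 3.8637
    t=0.8800 [x] (4,4)
    t=1.9153 [x] (3,4)
    t=2.5887 [y] (3,3)
    t=2.9505 [x] (2,3)
    t=3.9858 [x] (1,3)
    t=5.0211 [x] (0,3) — stop
  → r_2 = 5.0211
beam 3: φ=-45°, α=240°
  cosα=-0.5000 sinα=-0.8660 | (5,4) | tMaxX 1.7000 tMaxY 0.7736 | tΔX 2.0000 tΔY 1.1547
    t=0.7736 [y] (5,3)
    t=1.7000 [x] (4,3) — stop
  → r_3 = 1.7000
beam 4: φ=0°, α=285°
  cosα=0.2588 sinα=-0.9659 | (5,4) | tMaxX 0.5796 tMaxY 0.6936 | tΔX 3.8637 tΔY 1.0353
    t=0.5796 [x] (6,4)
    t=0.6936 [y] (6,3)
    t=1.7289 [y] (6,2)
    t=2.7642 [y] (6,1)
    t=3.7995 [y] (6,0) — stop
  → r_4 = 3.7995
beam 5: φ=45°, α=330°
  cosα=0.8660 sinα=-0.5000 | (5,4) | tMaxX 0.1732 tMaxY 1.3400 | tΔX 1.1547 tΔY 2.0000
    t=0.1732 [x] (6,4)
    t=1.3279 [x] (7,4) — stop
  → r_5 = 1.3279
beam 6: φ=90°, α=15°
  cosα=0.9659 sinα=0.2588 | (5,4) | tMaxX 0.1553 tMaxY 1.2750 | tΔX 1.0353 tΔY 3.8637
    t=0.1553 [x] (6,4)
    t=1.1906 [x] (7,4) — stop
  → r_6 = 1.1906
beam 7: φ=135°, α=60°
  cosα=0.5000 sinα=0.8660 | (5,4) | tMaxX 0.3000 tMaxY 0.3811 | tΔX 2.0000 tΔY 1.1547
    t=0.3000 [x] (6,4)
    t=0.3811 [y] (6,5) — stop
  → r_7 = 0.3811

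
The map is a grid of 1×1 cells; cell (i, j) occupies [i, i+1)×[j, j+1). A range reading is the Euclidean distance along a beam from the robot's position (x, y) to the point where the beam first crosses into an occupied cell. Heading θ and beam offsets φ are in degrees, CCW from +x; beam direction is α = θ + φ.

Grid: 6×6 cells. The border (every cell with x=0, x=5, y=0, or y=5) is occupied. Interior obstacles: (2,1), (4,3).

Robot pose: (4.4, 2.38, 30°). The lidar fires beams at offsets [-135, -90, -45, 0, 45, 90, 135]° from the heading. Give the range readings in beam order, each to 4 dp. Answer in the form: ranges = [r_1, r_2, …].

beam 1: φ=-135°, α=255°
  dir = (cos 255°, sin 255°) = (-0.2588, -0.9659); from cell (4,2)
  next x-line at t=1.5455, next y-line at t=0.3934; Δt_x=3.8637, Δt_y=1.0353
    y: enter (4,1) at t=0.3934
    y: enter (4,0) at t=1.4287 ← occupied
  → r_1 = 1.4287
beam 2: φ=-90°, α=300°
  dir = (cos 300°, sin 300°) = (0.5000, -0.8660); from cell (4,2)
  next x-line at t=1.2000, next y-line at t=0.4388; Δt_x=2.0000, Δt_y=1.1547
    y: enter (4,1) at t=0.4388
    x: enter (5,1) at t=1.2000 ← occupied
  → r_2 = 1.2000
beam 3: φ=-45°, α=345°
  dir = (cos 345°, sin 345°) = (0.9659, -0.2588); from cell (4,2)
  next x-line at t=0.6212, next y-line at t=1.4682; Δt_x=1.0353, Δt_y=3.8637
    x: enter (5,2) at t=0.6212 ← occupied
  → r_3 = 0.6212
beam 4: φ=0°, α=30°
  dir = (cos 30°, sin 30°) = (0.8660, 0.5000); from cell (4,2)
  next x-line at t=0.6928, next y-line at t=1.2400; Δt_x=1.1547, Δt_y=2.0000
    x: enter (5,2) at t=0.6928 ← occupied
  → r_4 = 0.6928
beam 5: φ=45°, α=75°
  dir = (cos 75°, sin 75°) = (0.2588, 0.9659); from cell (4,2)
  next x-line at t=2.3182, next y-line at t=0.6419; Δt_x=3.8637, Δt_y=1.0353
    y: enter (4,3) at t=0.6419 ← occupied
  → r_5 = 0.6419
beam 6: φ=90°, α=120°
  dir = (cos 120°, sin 120°) = (-0.5000, 0.8660); from cell (4,2)
  next x-line at t=0.8000, next y-line at t=0.7159; Δt_x=2.0000, Δt_y=1.1547
    y: enter (4,3) at t=0.7159 ← occupied
  → r_6 = 0.7159
beam 7: φ=135°, α=165°
  dir = (cos 165°, sin 165°) = (-0.9659, 0.2588); from cell (4,2)
  next x-line at t=0.4141, next y-line at t=2.3955; Δt_x=1.0353, Δt_y=3.8637
    x: enter (3,2) at t=0.4141
    x: enter (2,2) at t=1.4494
    y: enter (2,3) at t=2.3955
    x: enter (1,3) at t=2.4847
    x: enter (0,3) at t=3.5199 ← occupied
  → r_7 = 3.5199

ranges = [1.4287, 1.2000, 0.6212, 0.6928, 0.6419, 0.7159, 3.5199]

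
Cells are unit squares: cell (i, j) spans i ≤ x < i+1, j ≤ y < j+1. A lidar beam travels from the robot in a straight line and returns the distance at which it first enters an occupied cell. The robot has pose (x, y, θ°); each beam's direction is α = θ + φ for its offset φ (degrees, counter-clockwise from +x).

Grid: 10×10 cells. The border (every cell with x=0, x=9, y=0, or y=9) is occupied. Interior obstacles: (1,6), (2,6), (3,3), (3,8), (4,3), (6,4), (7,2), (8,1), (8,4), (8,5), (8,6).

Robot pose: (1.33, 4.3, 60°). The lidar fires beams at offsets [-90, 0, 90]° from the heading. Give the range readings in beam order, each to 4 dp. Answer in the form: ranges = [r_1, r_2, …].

beam 1: φ=-90°, α=330°
  d=(0.8660,-0.5000)  start (1,4)  tX=0.7736 tY=0.6000  stride 1/|dx|=1.1547 1/|dy|=2.0000
    cross y-line → (1,3), t=0.6000
    cross x-line → (2,3), t=0.7736
    cross x-line → (3,3), t=1.9283 (wall)
  → r_1 = 1.9283
beam 2: φ=0°, α=60°
  d=(0.5000,0.8660)  start (1,4)  tX=1.3400 tY=0.8083  stride 1/|dx|=2.0000 1/|dy|=1.1547
    cross y-line → (1,5), t=0.8083
    cross x-line → (2,5), t=1.3400
    cross y-line → (2,6), t=1.9630 (wall)
  → r_2 = 1.9630
beam 3: φ=90°, α=150°
  d=(-0.8660,0.5000)  start (1,4)  tX=0.3811 tY=1.4000  stride 1/|dx|=1.1547 1/|dy|=2.0000
    cross x-line → (0,4), t=0.3811 (wall)
  → r_3 = 0.3811

ranges = [1.9283, 1.9630, 0.3811]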